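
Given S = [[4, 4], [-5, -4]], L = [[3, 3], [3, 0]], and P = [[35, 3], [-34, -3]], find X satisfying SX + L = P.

SX = P − L = [[32, 0], [-37, -3]].
S is on the left of X, so left-multiply by S⁻¹: X = S⁻¹(P − L).
det S = 4, so S⁻¹ = [[-1, -1], [5/4, 1]].
X = S⁻¹(P − L) = [[5, 3], [3, -3]].

X = [[5, 3], [3, -3]]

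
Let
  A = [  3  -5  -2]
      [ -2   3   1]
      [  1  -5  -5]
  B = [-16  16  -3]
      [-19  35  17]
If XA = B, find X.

X = [[-5, 2, 3], [-6, 0, -1]]

Right-multiplying both sides by A⁻¹ gives X = BA⁻¹.
det A = 1, so A⁻¹ = [[-10, -15, 1], [-9, -13, 1], [7, 10, -1]].
X = BA⁻¹ = [[-16, 16, -3], [-19, 35, 17]] · [[-10, -15, 1], [-9, -13, 1], [7, 10, -1]] = [[-5, 2, 3], [-6, 0, -1]].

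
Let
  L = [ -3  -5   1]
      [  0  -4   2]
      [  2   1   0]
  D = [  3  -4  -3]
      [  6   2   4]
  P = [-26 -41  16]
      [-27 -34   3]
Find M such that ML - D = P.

ML = P + D = [[-23, -45, 13], [-21, -32, 7]].
L is on the right of M, so right-multiply by L⁻¹: M = (P + D)L⁻¹.
L has determinant -6; L⁻¹ = [[1/3, -1/6, 1], [-2/3, 1/3, -1], [-4/3, 7/6, -2]].
M = (P + D)L⁻¹ = [[5, 4, -4], [5, 1, -3]].

M = [[5, 4, -4], [5, 1, -3]]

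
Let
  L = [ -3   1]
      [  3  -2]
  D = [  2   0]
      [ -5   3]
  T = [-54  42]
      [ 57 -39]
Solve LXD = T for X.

X = [[-4, -5], [-4, -1]]

Left-multiply by L⁻¹ and right-multiply by D⁻¹: X = L⁻¹TD⁻¹.
L has determinant 3; L⁻¹ = [[-2/3, -1/3], [-1, -1]].
det D = 6, so D⁻¹ = [[1/2, 0], [5/6, 1/3]].
L⁻¹T = [[17, -15], [-3, -3]].
X = (L⁻¹T)D⁻¹ = [[-4, -5], [-4, -1]].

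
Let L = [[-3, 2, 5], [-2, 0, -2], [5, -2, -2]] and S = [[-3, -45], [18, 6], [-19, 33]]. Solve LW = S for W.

Left-multiplying both sides by L⁻¹ gives W = L⁻¹S.
det L = 4; the adjugate gives L⁻¹ = [[-1, -3/2, -1], [-7/2, -19/4, -4], [1, 1, 1]].
W = L⁻¹S = [[-1, -3/2, -1], [-7/2, -19/4, -4], [1, 1, 1]] · [[-3, -45], [18, 6], [-19, 33]] = [[-5, 3], [1, -3], [-4, -6]].

W = [[-5, 3], [1, -3], [-4, -6]]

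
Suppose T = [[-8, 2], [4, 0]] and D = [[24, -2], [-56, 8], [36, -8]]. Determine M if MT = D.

M = [[-1, 4], [4, -6], [-4, 1]]

T is on the right of M, so right-multiply by T⁻¹: M = DT⁻¹.
det T = -8, so T⁻¹ = [[0, 1/4], [1/2, 1]].
M = DT⁻¹ = [[24, -2], [-56, 8], [36, -8]] · [[0, 1/4], [1/2, 1]] = [[-1, 4], [4, -6], [-4, 1]].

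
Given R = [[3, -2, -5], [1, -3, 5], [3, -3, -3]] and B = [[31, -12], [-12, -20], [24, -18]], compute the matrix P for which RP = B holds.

P = [[6, -3], [1, 4], [-3, -1]]

R is on the left of P, so left-multiply by R⁻¹: P = R⁻¹B.
det R = 6, so R⁻¹ = [[4, 3/2, -25/6], [3, 1, -10/3], [1, 1/2, -7/6]].
P = R⁻¹B = [[4, 3/2, -25/6], [3, 1, -10/3], [1, 1/2, -7/6]] · [[31, -12], [-12, -20], [24, -18]] = [[6, -3], [1, 4], [-3, -1]].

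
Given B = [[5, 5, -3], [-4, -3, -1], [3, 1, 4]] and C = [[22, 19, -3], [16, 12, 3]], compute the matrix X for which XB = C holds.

Right-multiplying both sides by B⁻¹ gives X = CB⁻¹.
B has determinant -5; B⁻¹ = [[11/5, 23/5, 14/5], [-13/5, -29/5, -17/5], [-1, -2, -1]].
X = CB⁻¹ = [[22, 19, -3], [16, 12, 3]] · [[11/5, 23/5, 14/5], [-13/5, -29/5, -17/5], [-1, -2, -1]] = [[2, -3, 0], [1, -2, 1]].

X = [[2, -3, 0], [1, -2, 1]]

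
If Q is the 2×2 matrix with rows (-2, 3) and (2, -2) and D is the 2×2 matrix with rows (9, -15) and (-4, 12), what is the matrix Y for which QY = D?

Y = [[3, 3], [5, -3]]

Since Q multiplies Y on the left, Y = Q⁻¹D.
det Q = -2; the adjugate gives Q⁻¹ = [[1, 3/2], [1, 1]].
Y = Q⁻¹D = [[1, 3/2], [1, 1]] · [[9, -15], [-4, 12]] = [[3, 3], [5, -3]].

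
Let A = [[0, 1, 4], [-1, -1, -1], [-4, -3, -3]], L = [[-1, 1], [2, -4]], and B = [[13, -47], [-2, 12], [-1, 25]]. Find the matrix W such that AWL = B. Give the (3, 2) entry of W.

3

Left-multiply by A⁻¹ and right-multiply by L⁻¹: W = A⁻¹BL⁻¹.
det A = -3, so A⁻¹ = [[0, 3, -1], [-1/3, -16/3, 4/3], [1/3, 4/3, -1/3]].
det L = 2, so L⁻¹ = [[-2, -1/2], [-1, -1/2]].
A⁻¹B = [[-5, 11], [5, -15], [2, -8]].
W = (A⁻¹B)L⁻¹ = [[-1, -3], [5, 5], [4, 3]].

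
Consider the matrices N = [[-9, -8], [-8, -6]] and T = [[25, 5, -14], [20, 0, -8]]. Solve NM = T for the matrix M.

N is on the left of M, so left-multiply by N⁻¹: M = N⁻¹T.
det N = -10, so N⁻¹ = [[3/5, -4/5], [-4/5, 9/10]].
M = N⁻¹T = [[3/5, -4/5], [-4/5, 9/10]] · [[25, 5, -14], [20, 0, -8]] = [[-1, 3, -2], [-2, -4, 4]].

M = [[-1, 3, -2], [-2, -4, 4]]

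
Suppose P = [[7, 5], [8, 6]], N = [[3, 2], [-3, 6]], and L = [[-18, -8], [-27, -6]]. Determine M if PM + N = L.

PM = L − N = [[-21, -10], [-24, -12]].
P is on the left of M, so left-multiply by P⁻¹: M = P⁻¹(L − N).
P has determinant 2; P⁻¹ = [[3, -5/2], [-4, 7/2]].
M = P⁻¹(L − N) = [[-3, 0], [0, -2]].

M = [[-3, 0], [0, -2]]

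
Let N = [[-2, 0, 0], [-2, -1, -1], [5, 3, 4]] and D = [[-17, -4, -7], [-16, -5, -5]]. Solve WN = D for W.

Right-multiplying both sides by N⁻¹ gives W = DN⁻¹.
det N = 2, so N⁻¹ = [[-1/2, 0, 0], [3/2, -4, -1], [-1/2, 3, 1]].
W = DN⁻¹ = [[-17, -4, -7], [-16, -5, -5]] · [[-1/2, 0, 0], [3/2, -4, -1], [-1/2, 3, 1]] = [[6, -5, -3], [3, 5, 0]].

W = [[6, -5, -3], [3, 5, 0]]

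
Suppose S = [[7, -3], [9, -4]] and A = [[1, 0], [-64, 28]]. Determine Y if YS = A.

Since S sits to the right of Y, Y = AS⁻¹.
S has determinant -1; S⁻¹ = [[4, -3], [9, -7]].
Y = AS⁻¹ = [[1, 0], [-64, 28]] · [[4, -3], [9, -7]] = [[4, -3], [-4, -4]].

Y = [[4, -3], [-4, -4]]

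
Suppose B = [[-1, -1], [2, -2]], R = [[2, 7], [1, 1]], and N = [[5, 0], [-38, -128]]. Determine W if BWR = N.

W = [[-4, -4], [5, -3]]

W = B⁻¹NR⁻¹ (apply B⁻¹ on the left and R⁻¹ on the right).
det B = 4, so B⁻¹ = [[-1/2, 1/4], [-1/2, -1/4]].
det R = -5, so R⁻¹ = [[-1/5, 7/5], [1/5, -2/5]].
B⁻¹N = [[-12, -32], [7, 32]].
W = (B⁻¹N)R⁻¹ = [[-4, -4], [5, -3]].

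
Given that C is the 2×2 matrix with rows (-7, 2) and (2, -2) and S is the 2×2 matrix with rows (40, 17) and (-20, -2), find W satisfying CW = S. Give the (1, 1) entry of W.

Left-multiplying both sides by C⁻¹ gives W = C⁻¹S.
det C = 10; the adjugate gives C⁻¹ = [[-1/5, -1/5], [-1/5, -7/10]].
W = C⁻¹S = [[-1/5, -1/5], [-1/5, -7/10]] · [[40, 17], [-20, -2]] = [[-4, -3], [6, -2]].

-4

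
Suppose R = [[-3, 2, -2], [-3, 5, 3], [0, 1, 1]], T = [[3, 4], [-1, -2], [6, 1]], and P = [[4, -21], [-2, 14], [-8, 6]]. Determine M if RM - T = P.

M = [[-1, 5], [0, 3], [-2, 4]]

RM = P + T = [[7, -17], [-3, 12], [-2, 7]].
Left-multiplying both sides by R⁻¹ gives M = R⁻¹(P + T).
det R = 6, so R⁻¹ = [[1/3, -2/3, 8/3], [1/2, -1/2, 5/2], [-1/2, 1/2, -3/2]].
M = R⁻¹(P + T) = [[-1, 5], [0, 3], [-2, 4]].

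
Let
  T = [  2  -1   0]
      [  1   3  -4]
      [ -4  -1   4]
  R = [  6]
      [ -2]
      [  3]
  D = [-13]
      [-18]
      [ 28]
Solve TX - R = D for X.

X = [[-3], [1], [5]]

TX = D + R = [[-7], [-20], [31]].
T is on the left of X, so left-multiply by T⁻¹: X = T⁻¹(D + R).
T has determinant 4; T⁻¹ = [[2, 1, 1], [3, 2, 2], [11/4, 3/2, 7/4]].
X = T⁻¹(D + R) = [[-3], [1], [5]].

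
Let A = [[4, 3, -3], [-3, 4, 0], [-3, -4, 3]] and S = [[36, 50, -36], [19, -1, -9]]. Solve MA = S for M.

M = [[6, 2, -6], [1, -3, -2]]

A is on the right of M, so right-multiply by A⁻¹: M = SA⁻¹.
det A = 3; the adjugate gives A⁻¹ = [[4, 1, 4], [3, 1, 3], [8, 7/3, 25/3]].
M = SA⁻¹ = [[36, 50, -36], [19, -1, -9]] · [[4, 1, 4], [3, 1, 3], [8, 7/3, 25/3]] = [[6, 2, -6], [1, -3, -2]].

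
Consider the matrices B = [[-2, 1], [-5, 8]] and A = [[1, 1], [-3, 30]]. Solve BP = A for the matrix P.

P = [[-1, 2], [-1, 5]]

B is on the left of P, so left-multiply by B⁻¹: P = B⁻¹A.
det B = -11; the adjugate gives B⁻¹ = [[-8/11, 1/11], [-5/11, 2/11]].
P = B⁻¹A = [[-8/11, 1/11], [-5/11, 2/11]] · [[1, 1], [-3, 30]] = [[-1, 2], [-1, 5]].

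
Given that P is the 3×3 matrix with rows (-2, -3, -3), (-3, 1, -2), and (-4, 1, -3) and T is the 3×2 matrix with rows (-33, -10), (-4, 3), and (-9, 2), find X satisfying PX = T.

X = [[0, -4], [6, 1], [5, 5]]

Left-multiplying both sides by P⁻¹ gives X = P⁻¹T.
det P = 2; the adjugate gives P⁻¹ = [[-1/2, -6, 9/2], [-1/2, -3, 5/2], [1/2, 7, -11/2]].
X = P⁻¹T = [[-1/2, -6, 9/2], [-1/2, -3, 5/2], [1/2, 7, -11/2]] · [[-33, -10], [-4, 3], [-9, 2]] = [[0, -4], [6, 1], [5, 5]].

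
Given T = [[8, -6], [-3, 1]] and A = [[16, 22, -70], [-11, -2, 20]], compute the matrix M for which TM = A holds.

Left-multiplying both sides by T⁻¹ gives M = T⁻¹A.
T has determinant -10; T⁻¹ = [[-1/10, -3/5], [-3/10, -4/5]].
M = T⁻¹A = [[-1/10, -3/5], [-3/10, -4/5]] · [[16, 22, -70], [-11, -2, 20]] = [[5, -1, -5], [4, -5, 5]].

M = [[5, -1, -5], [4, -5, 5]]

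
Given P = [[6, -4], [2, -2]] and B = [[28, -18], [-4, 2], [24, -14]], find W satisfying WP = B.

P is on the right of W, so right-multiply by P⁻¹: W = BP⁻¹.
det P = -4, so P⁻¹ = [[1/2, -1], [1/2, -3/2]].
W = BP⁻¹ = [[28, -18], [-4, 2], [24, -14]] · [[1/2, -1], [1/2, -3/2]] = [[5, -1], [-1, 1], [5, -3]].

W = [[5, -1], [-1, 1], [5, -3]]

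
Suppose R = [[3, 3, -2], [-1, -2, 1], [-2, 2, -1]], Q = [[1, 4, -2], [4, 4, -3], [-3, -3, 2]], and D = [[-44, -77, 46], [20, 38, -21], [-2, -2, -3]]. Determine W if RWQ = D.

Left-multiply by R⁻¹ and right-multiply by Q⁻¹: W = R⁻¹DQ⁻¹.
det R = 3, so R⁻¹ = [[0, -1/3, -1/3], [-1, -7/3, -1/3], [-2, -4, -1]].
Q has determinant 3; Q⁻¹ = [[-1/3, -2/3, -4/3], [1/3, -4/3, -5/3], [0, -3, -4]].
R⁻¹D = [[-6, -12, 8], [-2, -11, 4], [10, 4, -5]].
W = (R⁻¹D)Q⁻¹ = [[-2, -4, -4], [-3, 4, 5], [-2, 3, 0]].

W = [[-2, -4, -4], [-3, 4, 5], [-2, 3, 0]]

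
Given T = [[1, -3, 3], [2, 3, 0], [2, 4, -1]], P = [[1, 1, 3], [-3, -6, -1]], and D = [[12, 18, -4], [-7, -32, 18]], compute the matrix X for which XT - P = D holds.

X = [[1, 2, 4], [4, -2, -5]]

XT = D + P = [[13, 19, -1], [-10, -38, 17]].
T is on the right of X, so right-multiply by T⁻¹: X = (D + P)T⁻¹.
det T = -3, so T⁻¹ = [[1, -3, 3], [-2/3, 7/3, -2], [-2/3, 10/3, -3]].
X = (D + P)T⁻¹ = [[1, 2, 4], [4, -2, -5]].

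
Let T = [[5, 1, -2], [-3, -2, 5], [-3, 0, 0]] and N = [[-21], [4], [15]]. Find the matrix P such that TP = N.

Since T multiplies P on the left, P = T⁻¹N.
det T = -3; the adjugate gives T⁻¹ = [[0, 0, -1/3], [5, 2, 19/3], [2, 1, 7/3]].
P = T⁻¹N = [[0, 0, -1/3], [5, 2, 19/3], [2, 1, 7/3]] · [[-21], [4], [15]] = [[-5], [-2], [-3]].

P = [[-5], [-2], [-3]]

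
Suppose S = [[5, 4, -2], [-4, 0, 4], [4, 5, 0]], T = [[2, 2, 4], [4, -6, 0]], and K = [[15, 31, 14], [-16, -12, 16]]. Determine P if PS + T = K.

P = [[1, 3, 5], [-4, 2, 2]]

PS = K − T = [[13, 29, 10], [-20, -6, 16]].
Since S sits to the right of P, P = (K − T)S⁻¹.
det S = 4; the adjugate gives S⁻¹ = [[-5, -5/2, 4], [4, 2, -3], [-5, -9/4, 4]].
P = (K − T)S⁻¹ = [[1, 3, 5], [-4, 2, 2]].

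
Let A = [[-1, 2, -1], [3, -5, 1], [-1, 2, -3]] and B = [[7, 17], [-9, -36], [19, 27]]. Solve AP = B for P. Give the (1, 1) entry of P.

-1

Left-multiplying both sides by A⁻¹ gives P = A⁻¹B.
A has determinant 2; A⁻¹ = [[13/2, 2, -3/2], [4, 1, -1], [1/2, 0, -1/2]].
P = A⁻¹B = [[13/2, 2, -3/2], [4, 1, -1], [1/2, 0, -1/2]] · [[7, 17], [-9, -36], [19, 27]] = [[-1, -2], [0, 5], [-6, -5]].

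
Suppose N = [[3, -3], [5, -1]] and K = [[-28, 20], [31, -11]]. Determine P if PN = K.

Since N sits to the right of P, P = KN⁻¹.
det N = 12, so N⁻¹ = [[-1/12, 1/4], [-5/12, 1/4]].
P = KN⁻¹ = [[-28, 20], [31, -11]] · [[-1/12, 1/4], [-5/12, 1/4]] = [[-6, -2], [2, 5]].

P = [[-6, -2], [2, 5]]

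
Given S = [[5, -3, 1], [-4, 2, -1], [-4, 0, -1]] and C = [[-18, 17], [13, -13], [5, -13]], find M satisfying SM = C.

Since S multiplies M on the left, M = S⁻¹C.
det S = -2; the adjugate gives S⁻¹ = [[1, 3/2, -1/2], [0, 1/2, -1/2], [-4, -6, 1]].
M = S⁻¹C = [[1, 3/2, -1/2], [0, 1/2, -1/2], [-4, -6, 1]] · [[-18, 17], [13, -13], [5, -13]] = [[-1, 4], [4, 0], [-1, -3]].

M = [[-1, 4], [4, 0], [-1, -3]]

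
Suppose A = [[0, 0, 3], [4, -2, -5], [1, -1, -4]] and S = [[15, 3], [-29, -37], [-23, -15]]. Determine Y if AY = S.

Y = [[1, -5], [4, 6], [5, 1]]

Since A multiplies Y on the left, Y = A⁻¹S.
A has determinant -6; A⁻¹ = [[-1/2, 1/2, -1], [-11/6, 1/2, -2], [1/3, 0, 0]].
Y = A⁻¹S = [[-1/2, 1/2, -1], [-11/6, 1/2, -2], [1/3, 0, 0]] · [[15, 3], [-29, -37], [-23, -15]] = [[1, -5], [4, 6], [5, 1]].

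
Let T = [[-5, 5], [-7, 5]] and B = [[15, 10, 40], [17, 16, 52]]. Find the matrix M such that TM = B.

T is on the left of M, so left-multiply by T⁻¹: M = T⁻¹B.
det T = 10, so T⁻¹ = [[1/2, -1/2], [7/10, -1/2]].
M = T⁻¹B = [[1/2, -1/2], [7/10, -1/2]] · [[15, 10, 40], [17, 16, 52]] = [[-1, -3, -6], [2, -1, 2]].

M = [[-1, -3, -6], [2, -1, 2]]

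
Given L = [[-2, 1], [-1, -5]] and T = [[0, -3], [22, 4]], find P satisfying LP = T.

P = [[-2, 1], [-4, -1]]

L is on the left of P, so left-multiply by L⁻¹: P = L⁻¹T.
L has determinant 11; L⁻¹ = [[-5/11, -1/11], [1/11, -2/11]].
P = L⁻¹T = [[-5/11, -1/11], [1/11, -2/11]] · [[0, -3], [22, 4]] = [[-2, 1], [-4, -1]].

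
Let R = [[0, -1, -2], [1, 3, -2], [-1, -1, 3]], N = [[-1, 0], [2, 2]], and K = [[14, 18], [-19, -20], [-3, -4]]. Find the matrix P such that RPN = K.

P = [[-5, 1], [0, -5], [-2, -2]]

Left-multiply by R⁻¹ and right-multiply by N⁻¹: P = R⁻¹KN⁻¹.
det R = -3; the adjugate gives R⁻¹ = [[-7/3, -5/3, -8/3], [1/3, 2/3, 2/3], [-2/3, -1/3, -1/3]].
det N = -2, so N⁻¹ = [[-1, 0], [1, 1/2]].
R⁻¹K = [[7, 2], [-10, -10], [-2, -4]].
P = (R⁻¹K)N⁻¹ = [[-5, 1], [0, -5], [-2, -2]].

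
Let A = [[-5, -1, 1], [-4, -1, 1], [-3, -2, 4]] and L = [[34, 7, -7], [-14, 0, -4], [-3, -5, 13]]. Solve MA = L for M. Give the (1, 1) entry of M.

-6

Since A sits to the right of M, M = LA⁻¹.
det A = 2, so A⁻¹ = [[-1, 1, 0], [13/2, -17/2, 1/2], [5/2, -7/2, 1/2]].
M = LA⁻¹ = [[34, 7, -7], [-14, 0, -4], [-3, -5, 13]] · [[-1, 1, 0], [13/2, -17/2, 1/2], [5/2, -7/2, 1/2]] = [[-6, -1, 0], [4, 0, -2], [3, -6, 4]].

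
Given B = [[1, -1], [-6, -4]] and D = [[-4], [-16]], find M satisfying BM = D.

B is on the left of M, so left-multiply by B⁻¹: M = B⁻¹D.
det B = -10, so B⁻¹ = [[2/5, -1/10], [-3/5, -1/10]].
M = B⁻¹D = [[2/5, -1/10], [-3/5, -1/10]] · [[-4], [-16]] = [[0], [4]].

M = [[0], [4]]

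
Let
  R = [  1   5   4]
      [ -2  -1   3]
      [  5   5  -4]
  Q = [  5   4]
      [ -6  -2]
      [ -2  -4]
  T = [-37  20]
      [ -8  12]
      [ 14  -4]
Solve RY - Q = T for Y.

Y = [[5, -4], [-5, 4], [-3, 2]]

RY = T + Q = [[-32, 24], [-14, 10], [12, -8]].
Left-multiplying both sides by R⁻¹ gives Y = R⁻¹(T + Q).
det R = 4, so R⁻¹ = [[-11/4, 10, 19/4], [7/4, -6, -11/4], [-5/4, 5, 9/4]].
Y = R⁻¹(T + Q) = [[5, -4], [-5, 4], [-3, 2]].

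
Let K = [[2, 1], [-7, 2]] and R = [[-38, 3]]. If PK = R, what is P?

K is on the right of P, so right-multiply by K⁻¹: P = RK⁻¹.
det K = 11, so K⁻¹ = [[2/11, -1/11], [7/11, 2/11]].
P = RK⁻¹ = [[-38, 3]] · [[2/11, -1/11], [7/11, 2/11]] = [[-5, 4]].

P = [[-5, 4]]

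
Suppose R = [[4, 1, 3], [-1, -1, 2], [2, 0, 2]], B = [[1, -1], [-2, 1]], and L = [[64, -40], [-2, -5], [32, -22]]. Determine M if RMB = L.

M = [[1, -4], [-3, -5], [5, -1]]

Left-multiply by R⁻¹ and right-multiply by B⁻¹: M = R⁻¹LB⁻¹.
det R = 4, so R⁻¹ = [[-1/2, -1/2, 5/4], [3/2, 1/2, -11/4], [1/2, 1/2, -3/4]].
B has determinant -1; B⁻¹ = [[-1, -1], [-2, -1]].
R⁻¹L = [[9, -5], [7, -2], [7, -6]].
M = (R⁻¹L)B⁻¹ = [[1, -4], [-3, -5], [5, -1]].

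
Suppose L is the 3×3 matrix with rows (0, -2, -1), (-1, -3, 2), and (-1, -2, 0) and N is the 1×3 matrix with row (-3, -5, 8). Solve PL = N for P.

P = [[-2, 3, 0]]

Since L sits to the right of P, P = NL⁻¹.
det L = 5; the adjugate gives L⁻¹ = [[4/5, 2/5, -7/5], [-2/5, -1/5, 1/5], [-1/5, 2/5, -2/5]].
P = NL⁻¹ = [[-3, -5, 8]] · [[4/5, 2/5, -7/5], [-2/5, -1/5, 1/5], [-1/5, 2/5, -2/5]] = [[-2, 3, 0]].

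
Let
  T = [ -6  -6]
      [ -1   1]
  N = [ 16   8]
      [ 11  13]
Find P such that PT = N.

Since T sits to the right of P, P = NT⁻¹.
det T = -12, so T⁻¹ = [[-1/12, -1/2], [-1/12, 1/2]].
P = NT⁻¹ = [[16, 8], [11, 13]] · [[-1/12, -1/2], [-1/12, 1/2]] = [[-2, -4], [-2, 1]].

P = [[-2, -4], [-2, 1]]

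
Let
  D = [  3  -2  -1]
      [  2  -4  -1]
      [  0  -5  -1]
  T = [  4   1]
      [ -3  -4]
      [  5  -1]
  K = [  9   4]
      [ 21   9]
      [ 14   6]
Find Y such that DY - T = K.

Y = [[1, 0], [-3, 0], [-4, -5]]

DY = K + T = [[13, 5], [18, 5], [19, 5]].
D is on the left of Y, so left-multiply by D⁻¹: Y = D⁻¹(K + T).
det D = 3, so D⁻¹ = [[-1/3, 1, -2/3], [2/3, -1, 1/3], [-10/3, 5, -8/3]].
Y = D⁻¹(K + T) = [[1, 0], [-3, 0], [-4, -5]].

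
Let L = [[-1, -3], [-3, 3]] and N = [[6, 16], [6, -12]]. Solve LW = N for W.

L is on the left of W, so left-multiply by L⁻¹: W = L⁻¹N.
det L = -12; the adjugate gives L⁻¹ = [[-1/4, -1/4], [-1/4, 1/12]].
W = L⁻¹N = [[-1/4, -1/4], [-1/4, 1/12]] · [[6, 16], [6, -12]] = [[-3, -1], [-1, -5]].

W = [[-3, -1], [-1, -5]]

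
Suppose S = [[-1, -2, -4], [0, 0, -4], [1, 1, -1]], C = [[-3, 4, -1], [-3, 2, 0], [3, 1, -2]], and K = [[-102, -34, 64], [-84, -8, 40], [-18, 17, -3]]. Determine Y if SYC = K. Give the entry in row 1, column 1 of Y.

2

Isolating Y: multiply by S⁻¹ from the left and C⁻¹ from the right, so Y = S⁻¹KC⁻¹.
S has determinant 4; S⁻¹ = [[1, -3/2, 2], [-1, 5/4, -1], [0, -1/4, 0]].
det C = -3; the adjugate gives C⁻¹ = [[4/3, -7/3, -2/3], [2, -3, -1], [3, -5, -2]].
S⁻¹K = [[-12, 12, -2], [15, 7, -11], [21, 2, -10]].
Y = (S⁻¹K)C⁻¹ = [[2, 2, 0], [1, -1, 5], [2, -5, 4]].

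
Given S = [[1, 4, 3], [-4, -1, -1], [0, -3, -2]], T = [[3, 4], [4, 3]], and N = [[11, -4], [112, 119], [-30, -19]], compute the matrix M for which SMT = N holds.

M = [[-5, -4], [-2, 3], [2, 0]]

Left-multiply by S⁻¹ and right-multiply by T⁻¹: M = S⁻¹NT⁻¹.
det S = 3; the adjugate gives S⁻¹ = [[-1/3, -1/3, -1/3], [-8/3, -2/3, -11/3], [4, 1, 5]].
det T = -7; the adjugate gives T⁻¹ = [[-3/7, 4/7], [4/7, -3/7]].
S⁻¹N = [[-31, -32], [6, 1], [6, 8]].
M = (S⁻¹N)T⁻¹ = [[-5, -4], [-2, 3], [2, 0]].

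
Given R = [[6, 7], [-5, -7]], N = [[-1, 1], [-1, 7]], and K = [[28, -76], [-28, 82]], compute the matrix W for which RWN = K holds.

Left-multiply by R⁻¹ and right-multiply by N⁻¹: W = R⁻¹KN⁻¹.
R has determinant -7; R⁻¹ = [[1, 1], [-5/7, -6/7]].
det N = -6, so N⁻¹ = [[-7/6, 1/6], [-1/6, 1/6]].
R⁻¹K = [[0, 6], [4, -16]].
W = (R⁻¹K)N⁻¹ = [[-1, 1], [-2, -2]].

W = [[-1, 1], [-2, -2]]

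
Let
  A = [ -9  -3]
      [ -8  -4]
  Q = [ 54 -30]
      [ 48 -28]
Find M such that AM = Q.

M = [[-6, 3], [0, 1]]

A is on the left of M, so left-multiply by A⁻¹: M = A⁻¹Q.
det A = 12, so A⁻¹ = [[-1/3, 1/4], [2/3, -3/4]].
M = A⁻¹Q = [[-1/3, 1/4], [2/3, -3/4]] · [[54, -30], [48, -28]] = [[-6, 3], [0, 1]].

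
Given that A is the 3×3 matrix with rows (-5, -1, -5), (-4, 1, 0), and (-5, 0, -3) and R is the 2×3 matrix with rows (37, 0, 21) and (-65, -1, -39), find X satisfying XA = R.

Right-multiplying both sides by A⁻¹ gives X = RA⁻¹.
A has determinant 2; A⁻¹ = [[-3/2, -3/2, 5/2], [-6, -5, 10], [5/2, 5/2, -9/2]].
X = RA⁻¹ = [[37, 0, 21], [-65, -1, -39]] · [[-3/2, -3/2, 5/2], [-6, -5, 10], [5/2, 5/2, -9/2]] = [[-3, -3, -2], [6, 5, 3]].

X = [[-3, -3, -2], [6, 5, 3]]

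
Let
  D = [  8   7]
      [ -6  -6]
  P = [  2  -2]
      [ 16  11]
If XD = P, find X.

X = [[4, 5], [5, 4]]

Since D sits to the right of X, X = PD⁻¹.
det D = -6, so D⁻¹ = [[1, 7/6], [-1, -4/3]].
X = PD⁻¹ = [[2, -2], [16, 11]] · [[1, 7/6], [-1, -4/3]] = [[4, 5], [5, 4]].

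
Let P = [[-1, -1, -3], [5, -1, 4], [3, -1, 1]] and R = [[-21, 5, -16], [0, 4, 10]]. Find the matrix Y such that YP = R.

Y = [[-1, -5, 1], [-2, 2, -4]]

P is on the right of Y, so right-multiply by P⁻¹: Y = RP⁻¹.
det P = -4; the adjugate gives P⁻¹ = [[-3/4, -1, 7/4], [-7/4, -2, 11/4], [1/2, 1, -3/2]].
Y = RP⁻¹ = [[-21, 5, -16], [0, 4, 10]] · [[-3/4, -1, 7/4], [-7/4, -2, 11/4], [1/2, 1, -3/2]] = [[-1, -5, 1], [-2, 2, -4]].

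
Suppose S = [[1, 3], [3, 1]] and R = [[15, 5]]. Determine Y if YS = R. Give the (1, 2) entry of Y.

5

Right-multiplying both sides by S⁻¹ gives Y = RS⁻¹.
det S = -8; the adjugate gives S⁻¹ = [[-1/8, 3/8], [3/8, -1/8]].
Y = RS⁻¹ = [[15, 5]] · [[-1/8, 3/8], [3/8, -1/8]] = [[0, 5]].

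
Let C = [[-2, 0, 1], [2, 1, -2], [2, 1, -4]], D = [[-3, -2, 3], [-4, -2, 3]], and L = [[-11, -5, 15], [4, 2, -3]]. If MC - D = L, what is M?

M = [[0, -5, -2], [0, 0, 0]]

MC = L + D = [[-14, -7, 18], [0, 0, 0]].
Right-multiplying both sides by C⁻¹ gives M = (L + D)C⁻¹.
C has determinant 4; C⁻¹ = [[-1/2, 1/4, -1/4], [1, 3/2, -1/2], [0, 1/2, -1/2]].
M = (L + D)C⁻¹ = [[0, -5, -2], [0, 0, 0]].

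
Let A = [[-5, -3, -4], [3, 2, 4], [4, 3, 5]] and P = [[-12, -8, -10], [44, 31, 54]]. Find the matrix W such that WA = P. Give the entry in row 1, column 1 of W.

Since A sits to the right of W, W = PA⁻¹.
det A = 3, so A⁻¹ = [[-2/3, 1, -4/3], [1/3, -3, 8/3], [1/3, 1, -1/3]].
W = PA⁻¹ = [[-12, -8, -10], [44, 31, 54]] · [[-2/3, 1, -4/3], [1/3, -3, 8/3], [1/3, 1, -1/3]] = [[2, 2, -2], [-1, 5, 6]].

2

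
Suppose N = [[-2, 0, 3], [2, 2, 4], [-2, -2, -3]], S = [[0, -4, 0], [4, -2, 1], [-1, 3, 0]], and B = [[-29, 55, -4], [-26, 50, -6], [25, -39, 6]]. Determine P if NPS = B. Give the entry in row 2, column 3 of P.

4

Isolating P: multiply by N⁻¹ from the left and S⁻¹ from the right, so P = N⁻¹BS⁻¹.
det N = -4; the adjugate gives N⁻¹ = [[-1/2, 3/2, 3/2], [1/2, -3, -7/2], [0, 1, 1]].
S has determinant 4; S⁻¹ = [[-3/4, 0, -1], [-1/4, 0, 0], [5/2, 1, 4]].
N⁻¹B = [[13, -11, 2], [-24, 14, -5], [-1, 11, 0]].
P = (N⁻¹B)S⁻¹ = [[-2, 2, -5], [2, -5, 4], [-2, 0, 1]].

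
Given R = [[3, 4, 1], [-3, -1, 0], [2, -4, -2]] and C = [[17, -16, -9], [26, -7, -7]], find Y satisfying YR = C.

Y = [[-1, -4, 4], [1, -5, 4]]

R is on the right of Y, so right-multiply by R⁻¹: Y = CR⁻¹.
det R = -4, so R⁻¹ = [[-1/2, -1, -1/4], [3/2, 2, 3/4], [-7/2, -5, -9/4]].
Y = CR⁻¹ = [[17, -16, -9], [26, -7, -7]] · [[-1/2, -1, -1/4], [3/2, 2, 3/4], [-7/2, -5, -9/4]] = [[-1, -4, 4], [1, -5, 4]].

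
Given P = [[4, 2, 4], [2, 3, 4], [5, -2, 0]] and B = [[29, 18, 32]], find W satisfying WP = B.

Since P sits to the right of W, W = BP⁻¹.
det P = -4, so P⁻¹ = [[-2, 2, 1], [-5, 5, 2], [19/4, -9/2, -2]].
W = BP⁻¹ = [[29, 18, 32]] · [[-2, 2, 1], [-5, 5, 2], [19/4, -9/2, -2]] = [[4, 4, 1]].

W = [[4, 4, 1]]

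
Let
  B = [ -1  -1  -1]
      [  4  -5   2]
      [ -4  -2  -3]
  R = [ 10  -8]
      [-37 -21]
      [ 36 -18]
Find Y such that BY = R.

B is on the left of Y, so left-multiply by B⁻¹: Y = B⁻¹R.
B has determinant 5; B⁻¹ = [[19/5, -1/5, -7/5], [4/5, -1/5, -2/5], [-28/5, 2/5, 9/5]].
Y = B⁻¹R = [[19/5, -1/5, -7/5], [4/5, -1/5, -2/5], [-28/5, 2/5, 9/5]] · [[10, -8], [-37, -21], [36, -18]] = [[-5, -1], [1, 5], [-6, 4]].

Y = [[-5, -1], [1, 5], [-6, 4]]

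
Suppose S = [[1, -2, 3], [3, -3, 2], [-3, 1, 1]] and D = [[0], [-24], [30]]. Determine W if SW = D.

Left-multiplying both sides by S⁻¹ gives W = S⁻¹D.
det S = -5; the adjugate gives S⁻¹ = [[1, -1, -1], [9/5, -2, -7/5], [6/5, -1, -3/5]].
W = S⁻¹D = [[1, -1, -1], [9/5, -2, -7/5], [6/5, -1, -3/5]] · [[0], [-24], [30]] = [[-6], [6], [6]].

W = [[-6], [6], [6]]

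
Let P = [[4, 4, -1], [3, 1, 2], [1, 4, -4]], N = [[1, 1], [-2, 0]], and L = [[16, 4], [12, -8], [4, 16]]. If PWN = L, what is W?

W = [[0, -2], [0, 0], [-4, -2]]

W = P⁻¹LN⁻¹ (apply P⁻¹ on the left and N⁻¹ on the right).
det P = -3; the adjugate gives P⁻¹ = [[4, -4, -3], [-14/3, 5, 11/3], [-11/3, 4, 8/3]].
N has determinant 2; N⁻¹ = [[0, -1/2], [1, 1/2]].
P⁻¹L = [[4, 0], [0, 0], [0, -4]].
W = (P⁻¹L)N⁻¹ = [[0, -2], [0, 0], [-4, -2]].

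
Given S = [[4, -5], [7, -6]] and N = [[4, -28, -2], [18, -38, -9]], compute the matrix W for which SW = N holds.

Left-multiplying both sides by S⁻¹ gives W = S⁻¹N.
S has determinant 11; S⁻¹ = [[-6/11, 5/11], [-7/11, 4/11]].
W = S⁻¹N = [[-6/11, 5/11], [-7/11, 4/11]] · [[4, -28, -2], [18, -38, -9]] = [[6, -2, -3], [4, 4, -2]].

W = [[6, -2, -3], [4, 4, -2]]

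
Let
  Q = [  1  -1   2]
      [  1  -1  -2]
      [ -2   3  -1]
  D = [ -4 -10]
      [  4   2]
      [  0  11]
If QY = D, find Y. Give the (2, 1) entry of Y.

-2

Q is on the left of Y, so left-multiply by Q⁻¹: Y = Q⁻¹D.
det Q = 4, so Q⁻¹ = [[7/4, 5/4, 1], [5/4, 3/4, 1], [1/4, -1/4, 0]].
Y = Q⁻¹D = [[7/4, 5/4, 1], [5/4, 3/4, 1], [1/4, -1/4, 0]] · [[-4, -10], [4, 2], [0, 11]] = [[-2, -4], [-2, 0], [-2, -3]].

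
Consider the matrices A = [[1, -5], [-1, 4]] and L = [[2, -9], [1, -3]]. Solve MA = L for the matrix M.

Since A sits to the right of M, M = LA⁻¹.
det A = -1; the adjugate gives A⁻¹ = [[-4, -5], [-1, -1]].
M = LA⁻¹ = [[2, -9], [1, -3]] · [[-4, -5], [-1, -1]] = [[1, -1], [-1, -2]].

M = [[1, -1], [-1, -2]]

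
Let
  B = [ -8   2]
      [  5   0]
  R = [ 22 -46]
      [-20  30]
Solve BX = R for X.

X = [[-4, 6], [-5, 1]]

Left-multiplying both sides by B⁻¹ gives X = B⁻¹R.
det B = -10, so B⁻¹ = [[0, 1/5], [1/2, 4/5]].
X = B⁻¹R = [[0, 1/5], [1/2, 4/5]] · [[22, -46], [-20, 30]] = [[-4, 6], [-5, 1]].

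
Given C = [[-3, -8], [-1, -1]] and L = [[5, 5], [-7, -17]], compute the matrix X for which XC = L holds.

X = [[0, -5], [2, 1]]

Since C sits to the right of X, X = LC⁻¹.
C has determinant -5; C⁻¹ = [[1/5, -8/5], [-1/5, 3/5]].
X = LC⁻¹ = [[5, 5], [-7, -17]] · [[1/5, -8/5], [-1/5, 3/5]] = [[0, -5], [2, 1]].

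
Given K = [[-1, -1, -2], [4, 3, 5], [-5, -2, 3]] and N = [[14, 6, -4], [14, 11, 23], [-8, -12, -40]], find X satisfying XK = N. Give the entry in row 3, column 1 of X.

Right-multiplying both sides by K⁻¹ gives X = NK⁻¹.
det K = 4; the adjugate gives K⁻¹ = [[19/4, 7/4, 1/4], [-37/4, -13/4, -3/4], [7/4, 3/4, 1/4]].
X = NK⁻¹ = [[14, 6, -4], [14, 11, 23], [-8, -12, -40]] · [[19/4, 7/4, 1/4], [-37/4, -13/4, -3/4], [7/4, 3/4, 1/4]] = [[4, 2, -2], [5, 6, 1], [3, -5, -3]].

3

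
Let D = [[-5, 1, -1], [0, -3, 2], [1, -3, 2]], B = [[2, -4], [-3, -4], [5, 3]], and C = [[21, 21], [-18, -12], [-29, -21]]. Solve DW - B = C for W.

DW = C + B = [[23, 17], [-21, -16], [-24, -18]].
Since D multiplies W on the left, W = D⁻¹(C + B).
D has determinant -1; D⁻¹ = [[0, -1, 1], [-2, 9, -10], [-3, 14, -15]].
W = D⁻¹(C + B) = [[-3, -2], [5, 2], [-3, -5]].

W = [[-3, -2], [5, 2], [-3, -5]]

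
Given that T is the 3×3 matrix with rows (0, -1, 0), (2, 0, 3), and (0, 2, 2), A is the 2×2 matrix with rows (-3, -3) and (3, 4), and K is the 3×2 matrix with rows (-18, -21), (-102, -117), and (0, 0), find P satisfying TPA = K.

P = [[5, -3], [-3, 3], [3, -3]]

P = T⁻¹KA⁻¹ (apply T⁻¹ on the left and A⁻¹ on the right).
T has determinant 4; T⁻¹ = [[-3/2, 1/2, -3/4], [-1, 0, 0], [1, 0, 1/2]].
det A = -3, so A⁻¹ = [[-4/3, -1], [1, 1]].
T⁻¹K = [[-24, -27], [18, 21], [-18, -21]].
P = (T⁻¹K)A⁻¹ = [[5, -3], [-3, 3], [3, -3]].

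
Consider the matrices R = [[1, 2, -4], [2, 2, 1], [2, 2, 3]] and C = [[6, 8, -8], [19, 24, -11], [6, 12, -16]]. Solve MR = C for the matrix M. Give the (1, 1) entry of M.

Since R sits to the right of M, M = CR⁻¹.
det R = -4, so R⁻¹ = [[-1, 7/2, -5/2], [1, -11/4, 9/4], [0, -1/2, 1/2]].
M = CR⁻¹ = [[6, 8, -8], [19, 24, -11], [6, 12, -16]] · [[-1, 7/2, -5/2], [1, -11/4, 9/4], [0, -1/2, 1/2]] = [[2, 3, -1], [5, 6, 1], [6, -4, 4]].

2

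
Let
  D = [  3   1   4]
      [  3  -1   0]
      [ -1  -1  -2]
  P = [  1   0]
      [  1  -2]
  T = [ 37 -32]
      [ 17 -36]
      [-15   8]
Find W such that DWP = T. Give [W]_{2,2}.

-3

W = D⁻¹TP⁻¹ (apply D⁻¹ on the left and P⁻¹ on the right).
D has determinant -4; D⁻¹ = [[-1/2, 1/2, -1], [-3/2, 1/2, -3], [1, -1/2, 3/2]].
P has determinant -2; P⁻¹ = [[1, 0], [1/2, -1/2]].
D⁻¹T = [[5, -10], [-2, 6], [6, -2]].
W = (D⁻¹T)P⁻¹ = [[0, 5], [1, -3], [5, 1]].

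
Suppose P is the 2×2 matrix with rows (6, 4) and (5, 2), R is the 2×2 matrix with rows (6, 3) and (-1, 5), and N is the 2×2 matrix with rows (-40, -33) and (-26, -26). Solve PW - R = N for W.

PW = N + R = [[-34, -30], [-27, -21]].
P is on the left of W, so left-multiply by P⁻¹: W = P⁻¹(N + R).
det P = -8; the adjugate gives P⁻¹ = [[-1/4, 1/2], [5/8, -3/4]].
W = P⁻¹(N + R) = [[-5, -3], [-1, -3]].

W = [[-5, -3], [-1, -3]]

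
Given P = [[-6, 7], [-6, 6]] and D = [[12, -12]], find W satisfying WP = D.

W = [[0, -2]]

P is on the right of W, so right-multiply by P⁻¹: W = DP⁻¹.
P has determinant 6; P⁻¹ = [[1, -7/6], [1, -1]].
W = DP⁻¹ = [[12, -12]] · [[1, -7/6], [1, -1]] = [[0, -2]].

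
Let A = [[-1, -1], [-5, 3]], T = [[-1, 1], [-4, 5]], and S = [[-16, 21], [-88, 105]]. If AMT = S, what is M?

M = [[-1, -4], [5, -1]]

Isolating M: multiply by A⁻¹ from the left and T⁻¹ from the right, so M = A⁻¹ST⁻¹.
det A = -8; the adjugate gives A⁻¹ = [[-3/8, -1/8], [-5/8, 1/8]].
T has determinant -1; T⁻¹ = [[-5, 1], [-4, 1]].
A⁻¹S = [[17, -21], [-1, 0]].
M = (A⁻¹S)T⁻¹ = [[-1, -4], [5, -1]].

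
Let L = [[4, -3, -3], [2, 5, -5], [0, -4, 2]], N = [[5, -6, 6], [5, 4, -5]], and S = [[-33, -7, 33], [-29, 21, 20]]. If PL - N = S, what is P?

P = [[-5, -4, 2], [-5, -2, -5]]

PL = S + N = [[-28, -13, 39], [-24, 25, 15]].
L is on the right of P, so right-multiply by L⁻¹: P = (S + N)L⁻¹.
det L = -4; the adjugate gives L⁻¹ = [[5/2, -9/2, -15/2], [1, -2, -7/2], [2, -4, -13/2]].
P = (S + N)L⁻¹ = [[-5, -4, 2], [-5, -2, -5]].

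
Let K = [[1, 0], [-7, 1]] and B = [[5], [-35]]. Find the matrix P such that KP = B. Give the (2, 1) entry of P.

K is on the left of P, so left-multiply by K⁻¹: P = K⁻¹B.
K has determinant 1; K⁻¹ = [[1, 0], [7, 1]].
P = K⁻¹B = [[1, 0], [7, 1]] · [[5], [-35]] = [[5], [0]].

0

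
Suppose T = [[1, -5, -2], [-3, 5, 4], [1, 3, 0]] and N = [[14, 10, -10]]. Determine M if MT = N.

T is on the right of M, so right-multiply by T⁻¹: M = NT⁻¹.
det T = -4, so T⁻¹ = [[3, 3/2, 5/2], [-1, -1/2, -1/2], [7/2, 2, 5/2]].
M = NT⁻¹ = [[14, 10, -10]] · [[3, 3/2, 5/2], [-1, -1/2, -1/2], [7/2, 2, 5/2]] = [[-3, -4, 5]].

M = [[-3, -4, 5]]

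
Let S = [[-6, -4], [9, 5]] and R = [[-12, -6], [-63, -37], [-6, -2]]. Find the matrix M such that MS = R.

Since S sits to the right of M, M = RS⁻¹.
S has determinant 6; S⁻¹ = [[5/6, 2/3], [-3/2, -1]].
M = RS⁻¹ = [[-12, -6], [-63, -37], [-6, -2]] · [[5/6, 2/3], [-3/2, -1]] = [[-1, -2], [3, -5], [-2, -2]].

M = [[-1, -2], [3, -5], [-2, -2]]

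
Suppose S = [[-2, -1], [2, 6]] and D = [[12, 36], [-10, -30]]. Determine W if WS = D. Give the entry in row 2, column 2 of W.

Since S sits to the right of W, W = DS⁻¹.
S has determinant -10; S⁻¹ = [[-3/5, -1/10], [1/5, 1/5]].
W = DS⁻¹ = [[12, 36], [-10, -30]] · [[-3/5, -1/10], [1/5, 1/5]] = [[0, 6], [0, -5]].

-5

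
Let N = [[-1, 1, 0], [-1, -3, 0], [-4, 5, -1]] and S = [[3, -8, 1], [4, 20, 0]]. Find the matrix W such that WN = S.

Since N sits to the right of W, W = SN⁻¹.
det N = -4; the adjugate gives N⁻¹ = [[-3/4, -1/4, 0], [1/4, -1/4, 0], [17/4, -1/4, -1]].
W = SN⁻¹ = [[3, -8, 1], [4, 20, 0]] · [[-3/4, -1/4, 0], [1/4, -1/4, 0], [17/4, -1/4, -1]] = [[0, 1, -1], [2, -6, 0]].

W = [[0, 1, -1], [2, -6, 0]]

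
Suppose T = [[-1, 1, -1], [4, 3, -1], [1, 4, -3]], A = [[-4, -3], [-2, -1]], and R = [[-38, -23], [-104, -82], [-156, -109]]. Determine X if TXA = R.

X = [[4, -5], [3, 3], [-5, -3]]

Left-multiply by T⁻¹ and right-multiply by A⁻¹: X = T⁻¹RA⁻¹.
T has determinant 3; T⁻¹ = [[-5/3, -1/3, 2/3], [11/3, 4/3, -5/3], [13/3, 5/3, -7/3]].
det A = -2; the adjugate gives A⁻¹ = [[1/2, -3/2], [-1, 2]].
T⁻¹R = [[-6, -7], [-18, -12], [26, 18]].
X = (T⁻¹R)A⁻¹ = [[4, -5], [3, 3], [-5, -3]].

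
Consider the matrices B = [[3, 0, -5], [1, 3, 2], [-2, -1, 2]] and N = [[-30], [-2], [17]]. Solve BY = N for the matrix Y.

Since B multiplies Y on the left, Y = B⁻¹N.
det B = -1, so B⁻¹ = [[-8, -5, -15], [6, 4, 11], [-5, -3, -9]].
Y = B⁻¹N = [[-8, -5, -15], [6, 4, 11], [-5, -3, -9]] · [[-30], [-2], [17]] = [[-5], [-1], [3]].

Y = [[-5], [-1], [3]]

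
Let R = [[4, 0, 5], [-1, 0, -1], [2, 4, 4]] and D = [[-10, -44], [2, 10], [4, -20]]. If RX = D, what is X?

Left-multiplying both sides by R⁻¹ gives X = R⁻¹D.
det R = -4; the adjugate gives R⁻¹ = [[-1, -5, 0], [-1/2, -3/2, 1/4], [1, 4, 0]].
X = R⁻¹D = [[-1, -5, 0], [-1/2, -3/2, 1/4], [1, 4, 0]] · [[-10, -44], [2, 10], [4, -20]] = [[0, -6], [3, 2], [-2, -4]].

X = [[0, -6], [3, 2], [-2, -4]]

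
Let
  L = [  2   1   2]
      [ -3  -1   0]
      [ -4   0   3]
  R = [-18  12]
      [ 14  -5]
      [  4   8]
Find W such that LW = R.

W = [[-4, 1], [-2, 2], [-4, 4]]

Since L multiplies W on the left, W = L⁻¹R.
det L = -5; the adjugate gives L⁻¹ = [[3/5, 3/5, -2/5], [-9/5, -14/5, 6/5], [4/5, 4/5, -1/5]].
W = L⁻¹R = [[3/5, 3/5, -2/5], [-9/5, -14/5, 6/5], [4/5, 4/5, -1/5]] · [[-18, 12], [14, -5], [4, 8]] = [[-4, 1], [-2, 2], [-4, 4]].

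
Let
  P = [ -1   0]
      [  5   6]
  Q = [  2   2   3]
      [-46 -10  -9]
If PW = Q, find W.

W = [[-2, -2, -3], [-6, 0, 1]]

P is on the left of W, so left-multiply by P⁻¹: W = P⁻¹Q.
det P = -6; the adjugate gives P⁻¹ = [[-1, 0], [5/6, 1/6]].
W = P⁻¹Q = [[-1, 0], [5/6, 1/6]] · [[2, 2, 3], [-46, -10, -9]] = [[-2, -2, -3], [-6, 0, 1]].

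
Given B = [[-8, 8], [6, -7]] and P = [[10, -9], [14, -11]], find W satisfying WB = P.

W = [[-2, -1], [-4, -3]]

B is on the right of W, so right-multiply by B⁻¹: W = PB⁻¹.
det B = 8; the adjugate gives B⁻¹ = [[-7/8, -1], [-3/4, -1]].
W = PB⁻¹ = [[10, -9], [14, -11]] · [[-7/8, -1], [-3/4, -1]] = [[-2, -1], [-4, -3]].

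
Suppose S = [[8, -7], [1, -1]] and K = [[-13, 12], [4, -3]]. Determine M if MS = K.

M = [[-1, -5], [1, -4]]

S is on the right of M, so right-multiply by S⁻¹: M = KS⁻¹.
det S = -1; the adjugate gives S⁻¹ = [[1, -7], [1, -8]].
M = KS⁻¹ = [[-13, 12], [4, -3]] · [[1, -7], [1, -8]] = [[-1, -5], [1, -4]].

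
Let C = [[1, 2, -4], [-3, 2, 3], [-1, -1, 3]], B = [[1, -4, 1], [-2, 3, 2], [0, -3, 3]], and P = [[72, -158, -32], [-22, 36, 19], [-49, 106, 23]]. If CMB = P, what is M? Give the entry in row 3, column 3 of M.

M = C⁻¹PB⁻¹ (apply C⁻¹ on the left and B⁻¹ on the right).
det C = 1, so C⁻¹ = [[9, -2, 14], [6, -1, 9], [5, -1, 8]].
B has determinant -3; B⁻¹ = [[-5, -3, 11/3], [-2, -1, 4/3], [-2, -1, 5/3]].
C⁻¹P = [[6, -10, -4], [13, -30, -4], [-10, 22, 5]].
M = (C⁻¹P)B⁻¹ = [[-2, -4, 2], [3, -5, 1], [-4, 3, 1]].

1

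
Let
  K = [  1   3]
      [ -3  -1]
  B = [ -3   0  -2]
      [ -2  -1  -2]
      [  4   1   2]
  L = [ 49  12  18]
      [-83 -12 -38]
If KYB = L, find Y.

Y = [[-3, 2, 5], [2, 1, 4]]

Y = K⁻¹LB⁻¹ (apply K⁻¹ on the left and B⁻¹ on the right).
K has determinant 8; K⁻¹ = [[-1/8, -3/8], [3/8, 1/8]].
det B = -4, so B⁻¹ = [[0, 1/2, 1/2], [1, -1/2, 1/2], [-1/2, -3/4, -3/4]].
K⁻¹L = [[25, 3, 12], [8, 3, 2]].
Y = (K⁻¹L)B⁻¹ = [[-3, 2, 5], [2, 1, 4]].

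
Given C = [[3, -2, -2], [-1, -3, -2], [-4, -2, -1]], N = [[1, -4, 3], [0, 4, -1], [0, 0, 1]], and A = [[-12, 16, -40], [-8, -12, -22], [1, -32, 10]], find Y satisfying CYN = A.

Isolating Y: multiply by C⁻¹ from the left and N⁻¹ from the right, so Y = C⁻¹AN⁻¹.
C has determinant 3; C⁻¹ = [[-1/3, 2/3, -2/3], [7/3, -11/3, 8/3], [-10/3, 14/3, -11/3]].
det N = 4, so N⁻¹ = [[1, 1, -2], [0, 1/4, 1/4], [0, 0, 1]].
C⁻¹A = [[-2, 8, -8], [4, -4, 14], [-1, 8, -6]].
Y = (C⁻¹A)N⁻¹ = [[-2, 0, -2], [4, 3, 5], [-1, 1, -2]].

Y = [[-2, 0, -2], [4, 3, 5], [-1, 1, -2]]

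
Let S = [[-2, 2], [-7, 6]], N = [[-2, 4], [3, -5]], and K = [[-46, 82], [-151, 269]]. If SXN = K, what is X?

Isolating X: multiply by S⁻¹ from the left and N⁻¹ from the right, so X = S⁻¹KN⁻¹.
det S = 2; the adjugate gives S⁻¹ = [[3, -1], [7/2, -1]].
det N = -2; the adjugate gives N⁻¹ = [[5/2, 2], [3/2, 1]].
S⁻¹K = [[13, -23], [-10, 18]].
X = (S⁻¹K)N⁻¹ = [[-2, 3], [2, -2]].

X = [[-2, 3], [2, -2]]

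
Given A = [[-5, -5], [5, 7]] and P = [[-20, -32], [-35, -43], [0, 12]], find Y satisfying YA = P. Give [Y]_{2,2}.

A is on the right of Y, so right-multiply by A⁻¹: Y = PA⁻¹.
A has determinant -10; A⁻¹ = [[-7/10, -1/2], [1/2, 1/2]].
Y = PA⁻¹ = [[-20, -32], [-35, -43], [0, 12]] · [[-7/10, -1/2], [1/2, 1/2]] = [[-2, -6], [3, -4], [6, 6]].

-4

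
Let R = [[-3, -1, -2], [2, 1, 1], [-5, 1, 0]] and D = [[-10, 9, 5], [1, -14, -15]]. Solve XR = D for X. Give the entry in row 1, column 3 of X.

4

Since R sits to the right of X, X = DR⁻¹.
det R = -6, so R⁻¹ = [[1/6, 1/3, -1/6], [5/6, 5/3, 1/6], [-7/6, -4/3, 1/6]].
X = DR⁻¹ = [[-10, 9, 5], [1, -14, -15]] · [[1/6, 1/3, -1/6], [5/6, 5/3, 1/6], [-7/6, -4/3, 1/6]] = [[0, 5, 4], [6, -3, -5]].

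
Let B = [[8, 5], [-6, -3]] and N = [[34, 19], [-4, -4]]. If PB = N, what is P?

B is on the right of P, so right-multiply by B⁻¹: P = NB⁻¹.
det B = 6; the adjugate gives B⁻¹ = [[-1/2, -5/6], [1, 4/3]].
P = NB⁻¹ = [[34, 19], [-4, -4]] · [[-1/2, -5/6], [1, 4/3]] = [[2, -3], [-2, -2]].

P = [[2, -3], [-2, -2]]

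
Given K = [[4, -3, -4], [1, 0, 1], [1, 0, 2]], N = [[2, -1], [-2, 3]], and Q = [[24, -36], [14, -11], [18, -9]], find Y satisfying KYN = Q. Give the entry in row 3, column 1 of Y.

Isolating Y: multiply by K⁻¹ from the left and N⁻¹ from the right, so Y = K⁻¹QN⁻¹.
det K = 3, so K⁻¹ = [[0, 2, -1], [-1/3, 4, -8/3], [0, -1, 1]].
det N = 4, so N⁻¹ = [[3/4, 1/4], [1/2, 1/2]].
K⁻¹Q = [[10, -13], [0, -8], [4, 2]].
Y = (K⁻¹Q)N⁻¹ = [[1, -4], [-4, -4], [4, 2]].

4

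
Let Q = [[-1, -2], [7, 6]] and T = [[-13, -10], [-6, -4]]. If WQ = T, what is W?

W = [[-1, -2], [-1, -1]]

Since Q sits to the right of W, W = TQ⁻¹.
det Q = 8, so Q⁻¹ = [[3/4, 1/4], [-7/8, -1/8]].
W = TQ⁻¹ = [[-13, -10], [-6, -4]] · [[3/4, 1/4], [-7/8, -1/8]] = [[-1, -2], [-1, -1]].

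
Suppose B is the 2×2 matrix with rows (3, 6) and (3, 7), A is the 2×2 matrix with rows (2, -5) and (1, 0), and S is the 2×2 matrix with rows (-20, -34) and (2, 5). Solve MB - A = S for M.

MB = S + A = [[-18, -39], [3, 5]].
B is on the right of M, so right-multiply by B⁻¹: M = (S + A)B⁻¹.
det B = 3, so B⁻¹ = [[7/3, -2], [-1, 1]].
M = (S + A)B⁻¹ = [[-3, -3], [2, -1]].

M = [[-3, -3], [2, -1]]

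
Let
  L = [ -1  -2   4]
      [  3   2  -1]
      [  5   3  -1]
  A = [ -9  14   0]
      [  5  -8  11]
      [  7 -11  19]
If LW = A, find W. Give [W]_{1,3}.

4

L is on the left of W, so left-multiply by L⁻¹: W = L⁻¹A.
det L = -1; the adjugate gives L⁻¹ = [[-1, -10, 6], [2, 19, -11], [1, 7, -4]].
W = L⁻¹A = [[-1, -10, 6], [2, 19, -11], [1, 7, -4]] · [[-9, 14, 0], [5, -8, 11], [7, -11, 19]] = [[1, 0, 4], [0, -3, 0], [-2, 2, 1]].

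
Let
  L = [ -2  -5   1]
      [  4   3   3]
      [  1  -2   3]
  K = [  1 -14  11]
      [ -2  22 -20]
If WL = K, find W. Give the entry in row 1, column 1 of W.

Right-multiplying both sides by L⁻¹ gives W = KL⁻¹.
det L = 4, so L⁻¹ = [[15/4, 13/4, -9/2], [-9/4, -7/4, 5/2], [-11/4, -9/4, 7/2]].
W = KL⁻¹ = [[1, -14, 11], [-2, 22, -20]] · [[15/4, 13/4, -9/2], [-9/4, -7/4, 5/2], [-11/4, -9/4, 7/2]] = [[5, 3, -1], [-2, 0, -6]].

5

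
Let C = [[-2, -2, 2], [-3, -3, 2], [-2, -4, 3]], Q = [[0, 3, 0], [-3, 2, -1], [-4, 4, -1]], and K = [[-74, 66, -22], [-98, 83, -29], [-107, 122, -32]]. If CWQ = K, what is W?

Isolating W: multiply by C⁻¹ from the left and Q⁻¹ from the right, so W = C⁻¹KQ⁻¹.
C has determinant 4; C⁻¹ = [[-1/4, -1/2, 1/2], [5/4, -1/2, -1/2], [3/2, -1, 0]].
det Q = 3, so Q⁻¹ = [[2/3, 1, -1], [1/3, 0, 0], [-4/3, -4, 3]].
C⁻¹K = [[14, 3, 4], [10, -20, 3], [-13, 16, -4]].
W = (C⁻¹K)Q⁻¹ = [[5, -2, -2], [-4, -2, -1], [2, 3, 1]].

W = [[5, -2, -2], [-4, -2, -1], [2, 3, 1]]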